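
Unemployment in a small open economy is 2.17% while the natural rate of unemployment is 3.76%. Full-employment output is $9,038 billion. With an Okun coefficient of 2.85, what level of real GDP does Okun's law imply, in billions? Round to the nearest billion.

Unemployment gap = 2.17 - 3.76 = -1.59 points, so the output gap is -2.85 × (-1.59) = 4.5315%.
Actual GDP = 9038 × (1 + 4.5315/100) = 9038 × 1.045315 ≈ 9448 billion.

$9,448 billion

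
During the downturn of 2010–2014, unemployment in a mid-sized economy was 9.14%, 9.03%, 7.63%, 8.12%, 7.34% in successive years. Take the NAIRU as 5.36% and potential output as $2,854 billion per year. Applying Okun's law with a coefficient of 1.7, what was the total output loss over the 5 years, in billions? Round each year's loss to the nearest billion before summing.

$701 billion

Year 2010: gap = -1.7 × (9.14 - 5.36) = -6.426%, loss ≈ 2854 × 6.426/100 ≈ 183.
Year 2011: gap = -1.7 × (9.03 - 5.36) = -6.239%, loss ≈ 2854 × 6.239/100 ≈ 178.
Year 2012: gap = -1.7 × (7.63 - 5.36) = -3.859%, loss ≈ 2854 × 3.859/100 ≈ 110.
Year 2013: gap = -1.7 × (8.12 - 5.36) = -4.692%, loss ≈ 2854 × 4.692/100 ≈ 134.
Year 2014: gap = -1.7 × (7.34 - 5.36) = -3.366%, loss ≈ 2854 × 3.366/100 ≈ 96.
Total lost output = 183 + 178 + 110 + 134 + 96 = 701 billion.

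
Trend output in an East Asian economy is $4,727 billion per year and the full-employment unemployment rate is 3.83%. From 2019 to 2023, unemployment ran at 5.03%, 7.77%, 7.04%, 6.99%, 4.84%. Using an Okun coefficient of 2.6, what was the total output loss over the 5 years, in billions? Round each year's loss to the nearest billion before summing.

$1,538 billion

Year 2019: gap = -2.6 × (5.03 - 3.83) = -3.12%, loss ≈ 4727 × 3.12/100 ≈ 147.
Year 2020: gap = -2.6 × (7.77 - 3.83) = -10.244%, loss ≈ 4727 × 10.244/100 ≈ 484.
Year 2021: gap = -2.6 × (7.04 - 3.83) = -8.346%, loss ≈ 4727 × 8.346/100 ≈ 395.
Year 2022: gap = -2.6 × (6.99 - 3.83) = -8.216%, loss ≈ 4727 × 8.216/100 ≈ 388.
Year 2023: gap = -2.6 × (4.84 - 3.83) = -2.626%, loss ≈ 4727 × 2.626/100 ≈ 124.
Total lost output = 147 + 484 + 395 + 388 + 124 = 1538 billion.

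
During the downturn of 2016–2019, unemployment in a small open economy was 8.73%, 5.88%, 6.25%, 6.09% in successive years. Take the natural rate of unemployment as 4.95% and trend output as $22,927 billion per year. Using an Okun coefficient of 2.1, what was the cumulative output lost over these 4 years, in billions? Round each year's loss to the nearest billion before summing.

$3,443 billion

Year 2016: gap = -2.1 × (8.73 - 4.95) = -7.938%, loss ≈ 22927 × 7.938/100 ≈ 1820.
Year 2017: gap = -2.1 × (5.88 - 4.95) = -1.953%, loss ≈ 22927 × 1.953/100 ≈ 448.
Year 2018: gap = -2.1 × (6.25 - 4.95) = -2.73%, loss ≈ 22927 × 2.73/100 ≈ 626.
Year 2019: gap = -2.1 × (6.09 - 4.95) = -2.394%, loss ≈ 22927 × 2.394/100 ≈ 549.
Total lost output = 1820 + 448 + 626 + 549 = 3443 billion.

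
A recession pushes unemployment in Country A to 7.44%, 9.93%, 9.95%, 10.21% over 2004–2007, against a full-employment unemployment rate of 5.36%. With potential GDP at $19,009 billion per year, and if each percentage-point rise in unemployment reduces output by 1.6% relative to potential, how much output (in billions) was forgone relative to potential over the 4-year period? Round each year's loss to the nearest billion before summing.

$4,894 billion

Year 2004: gap = -1.6 × (7.44 - 5.36) = -3.328%, loss ≈ 19009 × 3.328/100 ≈ 633.
Year 2005: gap = -1.6 × (9.93 - 5.36) = -7.312%, loss ≈ 19009 × 7.312/100 ≈ 1390.
Year 2006: gap = -1.6 × (9.95 - 5.36) = -7.344%, loss ≈ 19009 × 7.344/100 ≈ 1396.
Year 2007: gap = -1.6 × (10.21 - 5.36) = -7.76%, loss ≈ 19009 × 7.76/100 ≈ 1475.
Total lost output = 633 + 1390 + 1396 + 1475 = 4894 billion.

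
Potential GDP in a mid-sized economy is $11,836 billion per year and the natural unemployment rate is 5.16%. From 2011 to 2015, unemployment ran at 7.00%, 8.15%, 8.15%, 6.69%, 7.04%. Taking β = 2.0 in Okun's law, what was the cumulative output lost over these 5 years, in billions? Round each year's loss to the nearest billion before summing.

Year 2011: gap = -2.0 × (7 - 5.16) = -3.68%, loss ≈ 11836 × 3.68/100 ≈ 436.
Year 2012: gap = -2.0 × (8.15 - 5.16) = -5.98%, loss ≈ 11836 × 5.98/100 ≈ 708.
Year 2013: gap = -2.0 × (8.15 - 5.16) = -5.98%, loss ≈ 11836 × 5.98/100 ≈ 708.
Year 2014: gap = -2.0 × (6.69 - 5.16) = -3.06%, loss ≈ 11836 × 3.06/100 ≈ 362.
Year 2015: gap = -2.0 × (7.04 - 5.16) = -3.76%, loss ≈ 11836 × 3.76/100 ≈ 445.
Total lost output = 436 + 708 + 708 + 362 + 445 = 2659 billion.

$2,659 billion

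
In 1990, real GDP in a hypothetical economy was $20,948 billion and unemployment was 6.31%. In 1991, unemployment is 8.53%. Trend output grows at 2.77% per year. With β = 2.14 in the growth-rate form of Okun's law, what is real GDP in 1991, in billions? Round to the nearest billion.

Δu = 8.53 - 6.31 = 2.22 points.
Okun's law (growth form): g_Y = g_Y* - β × Δu = 2.77 - 2.14 × (2.22) = 2.77 - 4.7508 = -1.9808%.
Real GDP in the next year = 20948 × (1 - 1.9808/100) = 20948 × 0.980192 ≈ 20533 billion.

$20,533 billion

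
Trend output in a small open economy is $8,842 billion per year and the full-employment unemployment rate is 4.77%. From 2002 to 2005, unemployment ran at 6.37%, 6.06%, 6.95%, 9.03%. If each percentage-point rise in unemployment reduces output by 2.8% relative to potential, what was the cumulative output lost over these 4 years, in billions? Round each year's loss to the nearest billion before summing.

Year 2002: gap = -2.8 × (6.37 - 4.77) = -4.48%, loss ≈ 8842 × 4.48/100 ≈ 396.
Year 2003: gap = -2.8 × (6.06 - 4.77) = -3.612%, loss ≈ 8842 × 3.612/100 ≈ 319.
Year 2004: gap = -2.8 × (6.95 - 4.77) = -6.104%, loss ≈ 8842 × 6.104/100 ≈ 540.
Year 2005: gap = -2.8 × (9.03 - 4.77) = -11.928%, loss ≈ 8842 × 11.928/100 ≈ 1055.
Total lost output = 396 + 319 + 540 + 1055 = 2310 billion.

$2,310 billion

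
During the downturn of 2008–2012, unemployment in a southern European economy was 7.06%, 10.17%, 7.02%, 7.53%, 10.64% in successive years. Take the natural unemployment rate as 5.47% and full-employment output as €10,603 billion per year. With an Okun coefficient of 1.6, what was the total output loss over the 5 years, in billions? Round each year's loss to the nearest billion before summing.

Year 2008: gap = -1.6 × (7.06 - 5.47) = -2.544%, loss ≈ 10603 × 2.544/100 ≈ 270.
Year 2009: gap = -1.6 × (10.17 - 5.47) = -7.52%, loss ≈ 10603 × 7.52/100 ≈ 797.
Year 2010: gap = -1.6 × (7.02 - 5.47) = -2.48%, loss ≈ 10603 × 2.48/100 ≈ 263.
Year 2011: gap = -1.6 × (7.53 - 5.47) = -3.296%, loss ≈ 10603 × 3.296/100 ≈ 349.
Year 2012: gap = -1.6 × (10.64 - 5.47) = -8.272%, loss ≈ 10603 × 8.272/100 ≈ 877.
Total lost output = 270 + 797 + 263 + 349 + 877 = 2556 billion.

€2,556 billion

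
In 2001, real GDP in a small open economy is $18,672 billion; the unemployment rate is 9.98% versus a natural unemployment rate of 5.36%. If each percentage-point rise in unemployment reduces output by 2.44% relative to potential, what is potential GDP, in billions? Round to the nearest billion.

$21,044 billion

Unemployment gap = 9.98 - 5.36 = 4.62 points, so output gap = -2.44 × 4.62 = -11.2728%.
Since Y = Y* × (1 + gap/100), Y* = 18672/0.887272 ≈ 21044 billion.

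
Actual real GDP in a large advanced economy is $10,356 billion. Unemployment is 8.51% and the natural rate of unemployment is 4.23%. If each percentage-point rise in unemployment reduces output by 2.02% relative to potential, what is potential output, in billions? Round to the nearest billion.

Unemployment gap = 8.51 - 4.23 = 4.28 points, so output gap = -2.02 × 4.28 = -8.6456%.
Since Y = Y* × (1 + gap/100), Y* = 10356/0.913544 ≈ 11336 billion.

$11,336 billion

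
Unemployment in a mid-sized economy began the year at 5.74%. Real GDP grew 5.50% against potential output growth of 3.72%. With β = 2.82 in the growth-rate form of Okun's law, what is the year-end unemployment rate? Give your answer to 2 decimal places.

Growth-rate Okun's law: g_Y = g_Y* - β × Δu, so Δu = (g_Y* - g_Y)/β.
Δu = (3.72 - 5.5)/2.82 = -1.78/2.82 = -0.63 percentage points.
Year-end unemployment = 5.74 - 0.63 = 5.11%.

5.11%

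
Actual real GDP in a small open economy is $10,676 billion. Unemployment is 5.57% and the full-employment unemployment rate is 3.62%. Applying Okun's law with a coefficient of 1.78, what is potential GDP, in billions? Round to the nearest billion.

Unemployment gap = 5.57 - 3.62 = 1.95 points, so output gap = -1.78 × 1.95 = -3.471%.
Since Y = Y* × (1 + gap/100), Y* = 10676/0.96529 ≈ 11060 billion.

$11,060 billion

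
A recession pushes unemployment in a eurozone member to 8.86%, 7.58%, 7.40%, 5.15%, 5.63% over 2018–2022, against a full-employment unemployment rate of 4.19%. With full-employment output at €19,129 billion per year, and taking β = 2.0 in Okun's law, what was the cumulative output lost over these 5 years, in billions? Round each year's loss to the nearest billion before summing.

Year 2018: gap = -2.0 × (8.86 - 4.19) = -9.34%, loss ≈ 19129 × 9.34/100 ≈ 1787.
Year 2019: gap = -2.0 × (7.58 - 4.19) = -6.78%, loss ≈ 19129 × 6.78/100 ≈ 1297.
Year 2020: gap = -2.0 × (7.4 - 4.19) = -6.42%, loss ≈ 19129 × 6.42/100 ≈ 1228.
Year 2021: gap = -2.0 × (5.15 - 4.19) = -1.92%, loss ≈ 19129 × 1.92/100 ≈ 367.
Year 2022: gap = -2.0 × (5.63 - 4.19) = -2.88%, loss ≈ 19129 × 2.88/100 ≈ 551.
Total lost output = 1787 + 1297 + 1228 + 367 + 551 = 5230 billion.

€5,230 billion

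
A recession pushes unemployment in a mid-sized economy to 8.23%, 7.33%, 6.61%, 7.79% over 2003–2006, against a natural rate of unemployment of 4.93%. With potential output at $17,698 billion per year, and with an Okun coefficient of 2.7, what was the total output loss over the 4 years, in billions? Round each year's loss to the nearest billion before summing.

Year 2003: gap = -2.7 × (8.23 - 4.93) = -8.91%, loss ≈ 17698 × 8.91/100 ≈ 1577.
Year 2004: gap = -2.7 × (7.33 - 4.93) = -6.48%, loss ≈ 17698 × 6.48/100 ≈ 1147.
Year 2005: gap = -2.7 × (6.61 - 4.93) = -4.536%, loss ≈ 17698 × 4.536/100 ≈ 803.
Year 2006: gap = -2.7 × (7.79 - 4.93) = -7.722%, loss ≈ 17698 × 7.722/100 ≈ 1367.
Total lost output = 1577 + 1147 + 803 + 1367 = 4894 billion.

$4,894 billion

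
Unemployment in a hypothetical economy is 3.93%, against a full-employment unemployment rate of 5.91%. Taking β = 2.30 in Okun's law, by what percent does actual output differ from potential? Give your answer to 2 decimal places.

4.55%

The unemployment gap is 3.93 - 5.91 = -1.98 percentage points.
Okun's law gives an output gap of -2.3 × (-1.98) = 4.554%, i.e. 4.55% above potential.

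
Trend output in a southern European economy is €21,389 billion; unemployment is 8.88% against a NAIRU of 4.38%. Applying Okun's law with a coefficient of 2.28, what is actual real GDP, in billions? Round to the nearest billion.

€19,194 billion

Unemployment gap = 8.88 - 4.38 = 4.5 points, so the output gap is -2.28 × 4.5 = -10.26%.
Actual GDP = 21389 × (1 - 10.26/100) = 21389 × 0.8974 ≈ 19194 billion.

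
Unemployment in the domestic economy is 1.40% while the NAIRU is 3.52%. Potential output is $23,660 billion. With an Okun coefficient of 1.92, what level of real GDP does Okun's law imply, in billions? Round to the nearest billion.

$24,623 billion

Unemployment gap = 1.4 - 3.52 = -2.12 points, so the output gap is -1.92 × (-2.12) = 4.0704%.
Actual GDP = 23660 × (1 + 4.0704/100) = 23660 × 1.040704 ≈ 24623 billion.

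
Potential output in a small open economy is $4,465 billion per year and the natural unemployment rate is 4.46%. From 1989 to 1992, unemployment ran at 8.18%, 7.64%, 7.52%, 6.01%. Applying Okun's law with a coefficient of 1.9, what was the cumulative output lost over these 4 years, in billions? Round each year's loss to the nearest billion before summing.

Year 1989: gap = -1.9 × (8.18 - 4.46) = -7.068%, loss ≈ 4465 × 7.068/100 ≈ 316.
Year 1990: gap = -1.9 × (7.64 - 4.46) = -6.042%, loss ≈ 4465 × 6.042/100 ≈ 270.
Year 1991: gap = -1.9 × (7.52 - 4.46) = -5.814%, loss ≈ 4465 × 5.814/100 ≈ 260.
Year 1992: gap = -1.9 × (6.01 - 4.46) = -2.945%, loss ≈ 4465 × 2.945/100 ≈ 131.
Total lost output = 316 + 270 + 260 + 131 = 977 billion.

$977 billion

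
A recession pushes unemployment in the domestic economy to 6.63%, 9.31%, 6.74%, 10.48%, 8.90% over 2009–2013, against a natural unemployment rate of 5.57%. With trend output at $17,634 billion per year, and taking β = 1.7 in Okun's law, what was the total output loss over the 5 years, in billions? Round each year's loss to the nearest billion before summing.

Year 2009: gap = -1.7 × (6.63 - 5.57) = -1.802%, loss ≈ 17634 × 1.802/100 ≈ 318.
Year 2010: gap = -1.7 × (9.31 - 5.57) = -6.358%, loss ≈ 17634 × 6.358/100 ≈ 1121.
Year 2011: gap = -1.7 × (6.74 - 5.57) = -1.989%, loss ≈ 17634 × 1.989/100 ≈ 351.
Year 2012: gap = -1.7 × (10.48 - 5.57) = -8.347%, loss ≈ 17634 × 8.347/100 ≈ 1472.
Year 2013: gap = -1.7 × (8.9 - 5.57) = -5.661%, loss ≈ 17634 × 5.661/100 ≈ 998.
Total lost output = 318 + 1121 + 351 + 1472 + 998 = 4260 billion.

$4,260 billion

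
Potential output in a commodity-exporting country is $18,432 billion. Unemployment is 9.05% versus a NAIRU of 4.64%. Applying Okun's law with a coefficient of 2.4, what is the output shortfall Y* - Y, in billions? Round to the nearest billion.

Output gap = -2.4 × (9.05 - 4.64) = -2.4 × 4.41 = -10.584%.
Actual GDP ≈ 18432 × 0.89416 ≈ 16481 billion, so the shortfall is 18432 - 16481 = 1951 billion.

$1,951 billion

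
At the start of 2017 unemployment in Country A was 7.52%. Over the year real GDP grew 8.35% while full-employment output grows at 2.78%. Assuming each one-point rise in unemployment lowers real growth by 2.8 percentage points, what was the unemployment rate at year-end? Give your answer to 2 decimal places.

Growth-rate Okun's law: g_Y = g_Y* - β × Δu, so Δu = (g_Y* - g_Y)/β.
Δu = (2.78 - 8.35)/2.8 = -5.57/2.8 = -1.99 percentage points.
Year-end unemployment = 7.52 - 1.99 = 5.53%.

5.53%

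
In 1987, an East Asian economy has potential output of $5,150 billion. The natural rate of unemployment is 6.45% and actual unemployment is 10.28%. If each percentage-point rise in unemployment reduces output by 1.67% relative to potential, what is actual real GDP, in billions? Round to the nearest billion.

$4,821 billion

Unemployment gap = 10.28 - 6.45 = 3.83 points, so the output gap is -1.67 × 3.83 = -6.3961%.
Actual GDP = 5150 × (1 - 6.3961/100) = 5150 × 0.936039 ≈ 4821 billion.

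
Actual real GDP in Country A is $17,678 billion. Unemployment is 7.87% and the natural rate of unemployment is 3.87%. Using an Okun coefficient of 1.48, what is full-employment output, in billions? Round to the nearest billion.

$18,790 billion

Unemployment gap = 7.87 - 3.87 = 4 points, so output gap = -1.48 × 4 = -5.92%.
Since Y = Y* × (1 + gap/100), Y* = 17678/0.9408 ≈ 18790 billion.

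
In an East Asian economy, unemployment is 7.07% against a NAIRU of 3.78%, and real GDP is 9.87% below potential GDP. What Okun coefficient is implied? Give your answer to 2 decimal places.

β ≈ 3.00

Okun's law: output gap = -β × (u - u*).
-9.87 = -β × (7.07 - 3.78) = -β × 3.29, so β = 9.87/3.29 = 3.00.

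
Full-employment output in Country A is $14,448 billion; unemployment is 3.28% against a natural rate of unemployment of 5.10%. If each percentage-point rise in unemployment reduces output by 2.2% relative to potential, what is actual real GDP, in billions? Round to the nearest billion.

Unemployment gap = 3.28 - 5.1 = -1.82 points, so the output gap is -2.2 × (-1.82) = 4.004%.
Actual GDP = 14448 × (1 + 4.004/100) = 14448 × 1.04004 ≈ 15026 billion.

$15,026 billion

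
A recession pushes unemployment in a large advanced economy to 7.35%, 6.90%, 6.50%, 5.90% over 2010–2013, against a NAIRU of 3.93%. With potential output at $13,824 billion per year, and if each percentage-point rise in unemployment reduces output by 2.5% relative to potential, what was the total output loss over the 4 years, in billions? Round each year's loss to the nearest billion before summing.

Year 2010: gap = -2.5 × (7.35 - 3.93) = -8.55%, loss ≈ 13824 × 8.55/100 ≈ 1182.
Year 2011: gap = -2.5 × (6.9 - 3.93) = -7.425%, loss ≈ 13824 × 7.425/100 ≈ 1026.
Year 2012: gap = -2.5 × (6.5 - 3.93) = -6.425%, loss ≈ 13824 × 6.425/100 ≈ 888.
Year 2013: gap = -2.5 × (5.9 - 3.93) = -4.925%, loss ≈ 13824 × 4.925/100 ≈ 681.
Total lost output = 1182 + 1026 + 888 + 681 = 3777 billion.

$3,777 billion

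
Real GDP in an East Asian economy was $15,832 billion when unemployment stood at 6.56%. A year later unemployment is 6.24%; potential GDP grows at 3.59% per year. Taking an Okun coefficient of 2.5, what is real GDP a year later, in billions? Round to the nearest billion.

Δu = 6.24 - 6.56 = -0.32 points.
Okun's law (growth form): g_Y = g_Y* - β × Δu = 3.59 - 2.5 × (-0.32) = 3.59 + 0.8 = 4.39%.
Real GDP in the next year = 15832 × (1 + 4.39/100) = 15832 × 1.0439 ≈ 16527 billion.

$16,527 billion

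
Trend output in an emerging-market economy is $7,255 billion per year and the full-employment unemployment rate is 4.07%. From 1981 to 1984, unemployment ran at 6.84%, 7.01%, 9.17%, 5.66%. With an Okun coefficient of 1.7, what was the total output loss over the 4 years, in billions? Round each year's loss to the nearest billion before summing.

Year 1981: gap = -1.7 × (6.84 - 4.07) = -4.709%, loss ≈ 7255 × 4.709/100 ≈ 342.
Year 1982: gap = -1.7 × (7.01 - 4.07) = -4.998%, loss ≈ 7255 × 4.998/100 ≈ 363.
Year 1983: gap = -1.7 × (9.17 - 4.07) = -8.67%, loss ≈ 7255 × 8.67/100 ≈ 629.
Year 1984: gap = -1.7 × (5.66 - 4.07) = -2.703%, loss ≈ 7255 × 2.703/100 ≈ 196.
Total lost output = 342 + 363 + 629 + 196 = 1530 billion.

$1,530 billion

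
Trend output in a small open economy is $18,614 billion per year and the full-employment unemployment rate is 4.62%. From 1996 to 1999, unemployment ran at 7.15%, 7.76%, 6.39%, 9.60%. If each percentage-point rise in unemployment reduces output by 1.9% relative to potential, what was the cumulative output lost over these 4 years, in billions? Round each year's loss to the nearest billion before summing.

$4,393 billion

Year 1996: gap = -1.9 × (7.15 - 4.62) = -4.807%, loss ≈ 18614 × 4.807/100 ≈ 895.
Year 1997: gap = -1.9 × (7.76 - 4.62) = -5.966%, loss ≈ 18614 × 5.966/100 ≈ 1111.
Year 1998: gap = -1.9 × (6.39 - 4.62) = -3.363%, loss ≈ 18614 × 3.363/100 ≈ 626.
Year 1999: gap = -1.9 × (9.6 - 4.62) = -9.462%, loss ≈ 18614 × 9.462/100 ≈ 1761.
Total lost output = 895 + 1111 + 626 + 1761 = 4393 billion.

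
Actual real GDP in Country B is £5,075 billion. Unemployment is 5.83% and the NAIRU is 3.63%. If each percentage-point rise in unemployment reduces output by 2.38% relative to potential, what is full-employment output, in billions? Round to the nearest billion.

Unemployment gap = 5.83 - 3.63 = 2.2 points, so output gap = -2.38 × 2.2 = -5.236%.
Since Y = Y* × (1 + gap/100), Y* = 5075/0.94764 ≈ 5355 billion.

£5,355 billion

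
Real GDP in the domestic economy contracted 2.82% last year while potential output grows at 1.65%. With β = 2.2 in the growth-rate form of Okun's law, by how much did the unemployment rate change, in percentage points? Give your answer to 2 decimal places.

2.03 percentage points

Growth-rate Okun's law: g_Y = g_Y* - β × Δu, so Δu = (g_Y* - g_Y)/β.
Δu = (1.65 + 2.82)/2.2 = 4.47/2.2 = 2.03 percentage points.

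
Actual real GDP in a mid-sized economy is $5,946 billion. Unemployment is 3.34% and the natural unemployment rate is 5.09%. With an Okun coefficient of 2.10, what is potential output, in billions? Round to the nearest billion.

$5,735 billion

Unemployment gap = 3.34 - 5.09 = -1.75 points, so output gap = -2.1 × (-1.75) = 3.675%.
Since Y = Y* × (1 + gap/100), Y* = 5946/1.03675 ≈ 5735 billion.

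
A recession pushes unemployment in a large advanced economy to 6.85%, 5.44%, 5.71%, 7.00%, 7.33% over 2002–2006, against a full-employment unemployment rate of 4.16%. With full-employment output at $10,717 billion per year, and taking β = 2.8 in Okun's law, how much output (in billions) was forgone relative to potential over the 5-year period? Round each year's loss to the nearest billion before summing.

Year 2002: gap = -2.8 × (6.85 - 4.16) = -7.532%, loss ≈ 10717 × 7.532/100 ≈ 807.
Year 2003: gap = -2.8 × (5.44 - 4.16) = -3.584%, loss ≈ 10717 × 3.584/100 ≈ 384.
Year 2004: gap = -2.8 × (5.71 - 4.16) = -4.34%, loss ≈ 10717 × 4.34/100 ≈ 465.
Year 2005: gap = -2.8 × (7 - 4.16) = -7.952%, loss ≈ 10717 × 7.952/100 ≈ 852.
Year 2006: gap = -2.8 × (7.33 - 4.16) = -8.876%, loss ≈ 10717 × 8.876/100 ≈ 951.
Total lost output = 807 + 384 + 465 + 852 + 951 = 3459 billion.

$3,459 billion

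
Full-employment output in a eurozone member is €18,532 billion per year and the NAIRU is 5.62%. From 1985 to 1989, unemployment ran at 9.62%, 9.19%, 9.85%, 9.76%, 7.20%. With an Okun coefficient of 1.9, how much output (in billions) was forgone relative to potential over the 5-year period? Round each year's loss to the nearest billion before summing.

€6,168 billion

Year 1985: gap = -1.9 × (9.62 - 5.62) = -7.6%, loss ≈ 18532 × 7.6/100 ≈ 1408.
Year 1986: gap = -1.9 × (9.19 - 5.62) = -6.783%, loss ≈ 18532 × 6.783/100 ≈ 1257.
Year 1987: gap = -1.9 × (9.85 - 5.62) = -8.037%, loss ≈ 18532 × 8.037/100 ≈ 1489.
Year 1988: gap = -1.9 × (9.76 - 5.62) = -7.866%, loss ≈ 18532 × 7.866/100 ≈ 1458.
Year 1989: gap = -1.9 × (7.2 - 5.62) = -3.002%, loss ≈ 18532 × 3.002/100 ≈ 556.
Total lost output = 1408 + 1257 + 1489 + 1458 + 556 = 6168 billion.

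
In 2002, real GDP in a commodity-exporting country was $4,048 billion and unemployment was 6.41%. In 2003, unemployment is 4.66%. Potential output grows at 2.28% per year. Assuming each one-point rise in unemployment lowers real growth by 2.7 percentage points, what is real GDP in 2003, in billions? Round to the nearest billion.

$4,332 billion

Δu = 4.66 - 6.41 = -1.75 points.
Okun's law (growth form): g_Y = g_Y* - β × Δu = 2.28 - 2.7 × (-1.75) = 2.28 + 4.725 = 7.005%.
Real GDP in the next year = 4048 × (1 + 7.005/100) = 4048 × 1.07005 ≈ 4332 billion.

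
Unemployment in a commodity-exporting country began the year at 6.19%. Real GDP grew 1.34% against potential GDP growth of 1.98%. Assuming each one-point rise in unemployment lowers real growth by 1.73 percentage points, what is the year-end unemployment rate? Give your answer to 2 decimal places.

Growth-rate Okun's law: g_Y = g_Y* - β × Δu, so Δu = (g_Y* - g_Y)/β.
Δu = (1.98 - 1.34)/1.73 = 0.64/1.73 = 0.37 percentage points.
Year-end unemployment = 6.19 + 0.37 = 6.56%.

6.56%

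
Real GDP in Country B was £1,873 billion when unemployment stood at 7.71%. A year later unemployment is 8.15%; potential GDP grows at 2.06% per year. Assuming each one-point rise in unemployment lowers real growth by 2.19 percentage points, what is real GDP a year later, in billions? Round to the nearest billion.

£1,894 billion

Δu = 8.15 - 7.71 = 0.44 points.
Okun's law (growth form): g_Y = g_Y* - β × Δu = 2.06 - 2.19 × (0.44) = 2.06 - 0.9636 = 1.0964%.
Real GDP in the next year = 1873 × (1 + 1.0964/100) = 1873 × 1.010964 ≈ 1894 billion.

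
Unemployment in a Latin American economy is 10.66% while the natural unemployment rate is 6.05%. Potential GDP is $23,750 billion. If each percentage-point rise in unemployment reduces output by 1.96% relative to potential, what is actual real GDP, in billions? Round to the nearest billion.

$21,604 billion

Unemployment gap = 10.66 - 6.05 = 4.61 points, so the output gap is -1.96 × 4.61 = -9.0356%.
Actual GDP = 23750 × (1 - 9.0356/100) = 23750 × 0.909644 ≈ 21604 billion.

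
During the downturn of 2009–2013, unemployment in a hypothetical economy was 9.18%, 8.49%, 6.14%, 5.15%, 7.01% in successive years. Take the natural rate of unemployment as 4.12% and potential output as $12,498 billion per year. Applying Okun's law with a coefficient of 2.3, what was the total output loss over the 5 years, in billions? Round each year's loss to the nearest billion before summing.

Year 2009: gap = -2.3 × (9.18 - 4.12) = -11.638%, loss ≈ 12498 × 11.638/100 ≈ 1455.
Year 2010: gap = -2.3 × (8.49 - 4.12) = -10.051%, loss ≈ 12498 × 10.051/100 ≈ 1256.
Year 2011: gap = -2.3 × (6.14 - 4.12) = -4.646%, loss ≈ 12498 × 4.646/100 ≈ 581.
Year 2012: gap = -2.3 × (5.15 - 4.12) = -2.369%, loss ≈ 12498 × 2.369/100 ≈ 296.
Year 2013: gap = -2.3 × (7.01 - 4.12) = -6.647%, loss ≈ 12498 × 6.647/100 ≈ 831.
Total lost output = 1455 + 1256 + 581 + 296 + 831 = 4419 billion.

$4,419 billion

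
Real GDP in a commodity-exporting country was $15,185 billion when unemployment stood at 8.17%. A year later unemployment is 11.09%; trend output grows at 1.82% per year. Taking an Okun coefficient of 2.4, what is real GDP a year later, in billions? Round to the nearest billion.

$14,397 billion

Δu = 11.09 - 8.17 = 2.92 points.
Okun's law (growth form): g_Y = g_Y* - β × Δu = 1.82 - 2.4 × (2.92) = 1.82 - 7.008 = -5.188%.
Real GDP in the next year = 15185 × (1 - 5.188/100) = 15185 × 0.94812 ≈ 14397 billion.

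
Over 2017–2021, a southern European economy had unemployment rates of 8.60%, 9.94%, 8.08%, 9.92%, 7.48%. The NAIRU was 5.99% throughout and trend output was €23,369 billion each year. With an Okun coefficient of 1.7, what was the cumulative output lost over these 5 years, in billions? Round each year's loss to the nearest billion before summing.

Year 2017: gap = -1.7 × (8.6 - 5.99) = -4.437%, loss ≈ 23369 × 4.437/100 ≈ 1037.
Year 2018: gap = -1.7 × (9.94 - 5.99) = -6.715%, loss ≈ 23369 × 6.715/100 ≈ 1569.
Year 2019: gap = -1.7 × (8.08 - 5.99) = -3.553%, loss ≈ 23369 × 3.553/100 ≈ 830.
Year 2020: gap = -1.7 × (9.92 - 5.99) = -6.681%, loss ≈ 23369 × 6.681/100 ≈ 1561.
Year 2021: gap = -1.7 × (7.48 - 5.99) = -2.533%, loss ≈ 23369 × 2.533/100 ≈ 592.
Total lost output = 1037 + 1569 + 830 + 1561 + 592 = 5589 billion.

€5,589 billion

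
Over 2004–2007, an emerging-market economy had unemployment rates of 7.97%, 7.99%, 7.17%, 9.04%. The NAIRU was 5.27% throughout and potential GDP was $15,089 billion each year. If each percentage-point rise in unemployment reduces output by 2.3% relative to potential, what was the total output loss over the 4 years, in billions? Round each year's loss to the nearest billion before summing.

$3,848 billion

Year 2004: gap = -2.3 × (7.97 - 5.27) = -6.21%, loss ≈ 15089 × 6.21/100 ≈ 937.
Year 2005: gap = -2.3 × (7.99 - 5.27) = -6.256%, loss ≈ 15089 × 6.256/100 ≈ 944.
Year 2006: gap = -2.3 × (7.17 - 5.27) = -4.37%, loss ≈ 15089 × 4.37/100 ≈ 659.
Year 2007: gap = -2.3 × (9.04 - 5.27) = -8.671%, loss ≈ 15089 × 8.671/100 ≈ 1308.
Total lost output = 937 + 944 + 659 + 1308 = 3848 billion.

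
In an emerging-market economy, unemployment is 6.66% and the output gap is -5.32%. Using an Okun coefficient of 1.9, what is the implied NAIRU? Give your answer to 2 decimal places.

3.86%

From Okun's law, u - u* = -(output gap)/β = -(-5.32)/1.9 = 2.8 points.
So u* = 6.66 - 2.8 = 3.86%.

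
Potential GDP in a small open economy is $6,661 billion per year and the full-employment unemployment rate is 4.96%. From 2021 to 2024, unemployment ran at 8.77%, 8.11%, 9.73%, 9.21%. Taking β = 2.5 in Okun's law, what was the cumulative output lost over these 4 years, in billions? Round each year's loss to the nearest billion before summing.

Year 2021: gap = -2.5 × (8.77 - 4.96) = -9.525%, loss ≈ 6661 × 9.525/100 ≈ 634.
Year 2022: gap = -2.5 × (8.11 - 4.96) = -7.875%, loss ≈ 6661 × 7.875/100 ≈ 525.
Year 2023: gap = -2.5 × (9.73 - 4.96) = -11.925%, loss ≈ 6661 × 11.925/100 ≈ 794.
Year 2024: gap = -2.5 × (9.21 - 4.96) = -10.625%, loss ≈ 6661 × 10.625/100 ≈ 708.
Total lost output = 634 + 525 + 794 + 708 = 2661 billion.

$2,661 billion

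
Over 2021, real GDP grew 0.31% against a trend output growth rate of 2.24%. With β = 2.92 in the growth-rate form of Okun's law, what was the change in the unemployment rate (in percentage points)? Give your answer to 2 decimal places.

Growth-rate Okun's law: g_Y = g_Y* - β × Δu, so Δu = (g_Y* - g_Y)/β.
Δu = (2.24 - 0.31)/2.92 = 1.93/2.92 = 0.66 percentage points.

0.66 percentage points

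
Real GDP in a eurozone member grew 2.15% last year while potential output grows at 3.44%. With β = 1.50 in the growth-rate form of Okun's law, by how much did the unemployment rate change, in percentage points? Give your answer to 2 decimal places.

0.86 percentage points

Growth-rate Okun's law: g_Y = g_Y* - β × Δu, so Δu = (g_Y* - g_Y)/β.
Δu = (3.44 - 2.15)/1.50 = 1.29/1.50 = 0.86 percentage points.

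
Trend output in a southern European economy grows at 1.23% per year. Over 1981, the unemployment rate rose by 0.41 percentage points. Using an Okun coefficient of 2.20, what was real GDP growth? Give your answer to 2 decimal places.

0.33%

Growth-rate Okun's law: g_Y = g_Y* - β × Δu.
g_Y = 1.23 - 2.20 × (0.41) = 1.23 - 0.902 = 0.328%, i.e. 0.33% to 2 d.p.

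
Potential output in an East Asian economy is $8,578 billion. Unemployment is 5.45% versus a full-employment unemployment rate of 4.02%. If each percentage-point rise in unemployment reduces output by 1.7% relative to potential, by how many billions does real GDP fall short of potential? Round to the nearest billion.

$209 billion

Output gap = -1.7 × (5.45 - 4.02) = -1.7 × 1.43 = -2.431%.
Actual GDP ≈ 8578 × 0.97569 ≈ 8369 billion, so the shortfall is 8578 - 8369 = 209 billion.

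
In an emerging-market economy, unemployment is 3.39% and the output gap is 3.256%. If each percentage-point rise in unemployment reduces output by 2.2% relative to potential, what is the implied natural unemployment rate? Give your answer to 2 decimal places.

From Okun's law, u - u* = -(output gap)/β = -(3.256)/2.2 = -1.48 points.
So u* = 3.39 + 1.48 = 4.87%.

4.87%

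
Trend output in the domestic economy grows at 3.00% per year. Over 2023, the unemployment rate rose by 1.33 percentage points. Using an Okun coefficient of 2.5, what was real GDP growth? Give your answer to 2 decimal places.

-0.33%

Growth-rate Okun's law: g_Y = g_Y* - β × Δu.
g_Y = 3.00 - 2.5 × (1.33) = 3 - 3.325 = -0.325%, i.e. -0.33% to 2 d.p.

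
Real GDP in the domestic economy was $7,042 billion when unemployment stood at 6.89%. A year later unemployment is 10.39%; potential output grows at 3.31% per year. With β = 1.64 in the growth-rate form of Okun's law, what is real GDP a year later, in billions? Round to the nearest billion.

$6,871 billion

Δu = 10.39 - 6.89 = 3.5 points.
Okun's law (growth form): g_Y = g_Y* - β × Δu = 3.31 - 1.64 × (3.50) = 3.31 - 5.74 = -2.43%.
Real GDP in the next year = 7042 × (1 - 2.43/100) = 7042 × 0.9757 ≈ 6871 billion.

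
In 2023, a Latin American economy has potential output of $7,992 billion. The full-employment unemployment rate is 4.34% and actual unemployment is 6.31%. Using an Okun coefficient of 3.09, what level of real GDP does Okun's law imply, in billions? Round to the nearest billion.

Unemployment gap = 6.31 - 4.34 = 1.97 points, so the output gap is -3.09 × 1.97 = -6.0873%.
Actual GDP = 7992 × (1 - 6.0873/100) = 7992 × 0.939127 ≈ 7506 billion.

$7,506 billion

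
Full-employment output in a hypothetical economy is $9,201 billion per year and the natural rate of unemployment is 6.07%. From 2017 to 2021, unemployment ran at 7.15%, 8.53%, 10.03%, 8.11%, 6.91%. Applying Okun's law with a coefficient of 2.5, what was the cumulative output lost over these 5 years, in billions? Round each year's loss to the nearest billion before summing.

$2,387 billion

Year 2017: gap = -2.5 × (7.15 - 6.07) = -2.7%, loss ≈ 9201 × 2.7/100 ≈ 248.
Year 2018: gap = -2.5 × (8.53 - 6.07) = -6.15%, loss ≈ 9201 × 6.15/100 ≈ 566.
Year 2019: gap = -2.5 × (10.03 - 6.07) = -9.9%, loss ≈ 9201 × 9.9/100 ≈ 911.
Year 2020: gap = -2.5 × (8.11 - 6.07) = -5.1%, loss ≈ 9201 × 5.1/100 ≈ 469.
Year 2021: gap = -2.5 × (6.91 - 6.07) = -2.1%, loss ≈ 9201 × 2.1/100 ≈ 193.
Total lost output = 248 + 566 + 911 + 469 + 193 = 2387 billion.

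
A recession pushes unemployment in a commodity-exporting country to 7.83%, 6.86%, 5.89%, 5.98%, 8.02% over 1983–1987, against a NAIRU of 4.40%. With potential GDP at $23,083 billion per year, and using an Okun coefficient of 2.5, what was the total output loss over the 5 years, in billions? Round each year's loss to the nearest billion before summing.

Year 1983: gap = -2.5 × (7.83 - 4.4) = -8.575%, loss ≈ 23083 × 8.575/100 ≈ 1979.
Year 1984: gap = -2.5 × (6.86 - 4.4) = -6.15%, loss ≈ 23083 × 6.15/100 ≈ 1420.
Year 1985: gap = -2.5 × (5.89 - 4.4) = -3.725%, loss ≈ 23083 × 3.725/100 ≈ 860.
Year 1986: gap = -2.5 × (5.98 - 4.4) = -3.95%, loss ≈ 23083 × 3.95/100 ≈ 912.
Year 1987: gap = -2.5 × (8.02 - 4.4) = -9.05%, loss ≈ 23083 × 9.05/100 ≈ 2089.
Total lost output = 1979 + 1420 + 860 + 912 + 2089 = 7260 billion.

$7,260 billion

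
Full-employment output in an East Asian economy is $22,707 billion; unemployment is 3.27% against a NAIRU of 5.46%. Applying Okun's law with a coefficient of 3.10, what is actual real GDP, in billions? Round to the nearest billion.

Unemployment gap = 3.27 - 5.46 = -2.19 points, so the output gap is -3.1 × (-2.19) = 6.789%.
Actual GDP = 22707 × (1 + 6.789/100) = 22707 × 1.06789 ≈ 24249 billion.

$24,249 billion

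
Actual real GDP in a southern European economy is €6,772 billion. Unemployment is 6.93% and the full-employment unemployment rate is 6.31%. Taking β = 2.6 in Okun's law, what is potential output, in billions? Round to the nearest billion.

Unemployment gap = 6.93 - 6.31 = 0.62 points, so output gap = -2.6 × 0.62 = -1.612%.
Since Y = Y* × (1 + gap/100), Y* = 6772/0.98388 ≈ 6883 billion.

€6,883 billion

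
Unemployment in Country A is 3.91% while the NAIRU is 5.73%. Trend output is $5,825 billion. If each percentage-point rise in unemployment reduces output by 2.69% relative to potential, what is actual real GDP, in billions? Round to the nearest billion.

Unemployment gap = 3.91 - 5.73 = -1.82 points, so the output gap is -2.69 × (-1.82) = 4.8958%.
Actual GDP = 5825 × (1 + 4.8958/100) = 5825 × 1.048958 ≈ 6110 billion.

$6,110 billion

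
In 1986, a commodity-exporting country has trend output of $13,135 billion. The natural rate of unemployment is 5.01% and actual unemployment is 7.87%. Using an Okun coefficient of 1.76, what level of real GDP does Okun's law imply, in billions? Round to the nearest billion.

$12,474 billion

Unemployment gap = 7.87 - 5.01 = 2.86 points, so the output gap is -1.76 × 2.86 = -5.0336%.
Actual GDP = 13135 × (1 - 5.0336/100) = 13135 × 0.949664 ≈ 12474 billion.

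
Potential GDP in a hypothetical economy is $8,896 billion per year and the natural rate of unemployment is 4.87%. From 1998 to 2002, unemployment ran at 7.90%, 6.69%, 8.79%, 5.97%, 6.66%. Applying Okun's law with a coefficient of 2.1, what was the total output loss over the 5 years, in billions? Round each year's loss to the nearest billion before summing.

Year 1998: gap = -2.1 × (7.9 - 4.87) = -6.363%, loss ≈ 8896 × 6.363/100 ≈ 566.
Year 1999: gap = -2.1 × (6.69 - 4.87) = -3.822%, loss ≈ 8896 × 3.822/100 ≈ 340.
Year 2000: gap = -2.1 × (8.79 - 4.87) = -8.232%, loss ≈ 8896 × 8.232/100 ≈ 732.
Year 2001: gap = -2.1 × (5.97 - 4.87) = -2.31%, loss ≈ 8896 × 2.31/100 ≈ 205.
Year 2002: gap = -2.1 × (6.66 - 4.87) = -3.759%, loss ≈ 8896 × 3.759/100 ≈ 334.
Total lost output = 566 + 340 + 732 + 205 + 334 = 2177 billion.

$2,177 billion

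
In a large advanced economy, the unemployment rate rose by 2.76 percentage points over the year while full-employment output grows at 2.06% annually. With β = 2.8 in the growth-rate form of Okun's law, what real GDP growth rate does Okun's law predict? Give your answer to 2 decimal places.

-5.67%

Growth-rate Okun's law: g_Y = g_Y* - β × Δu.
g_Y = 2.06 - 2.8 × (2.76) = 2.06 - 7.728 = -5.668%, i.e. -5.67% to 2 d.p.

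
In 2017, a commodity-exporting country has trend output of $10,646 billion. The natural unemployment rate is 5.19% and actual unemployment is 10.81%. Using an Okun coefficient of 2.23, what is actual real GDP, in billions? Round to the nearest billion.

$9,312 billion

Unemployment gap = 10.81 - 5.19 = 5.62 points, so the output gap is -2.23 × 5.62 = -12.5326%.
Actual GDP = 10646 × (1 - 12.5326/100) = 10646 × 0.874674 ≈ 9312 billion.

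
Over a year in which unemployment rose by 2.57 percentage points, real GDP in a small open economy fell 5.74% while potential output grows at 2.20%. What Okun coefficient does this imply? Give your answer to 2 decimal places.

β ≈ 3.09

Growth form: g_Y = g_Y* - β × Δu, so β = (g_Y* - g_Y)/Δu.
β = (2.2 + 5.74)/2.57 = 7.94/2.57 = 3.09.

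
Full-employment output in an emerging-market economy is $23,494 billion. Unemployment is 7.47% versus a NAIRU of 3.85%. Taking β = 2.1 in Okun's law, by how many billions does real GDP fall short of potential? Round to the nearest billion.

$1,786 billion

Output gap = -2.1 × (7.47 - 3.85) = -2.1 × 3.62 = -7.602%.
Actual GDP ≈ 23494 × 0.92398 ≈ 21708 billion, so the shortfall is 23494 - 21708 = 1786 billion.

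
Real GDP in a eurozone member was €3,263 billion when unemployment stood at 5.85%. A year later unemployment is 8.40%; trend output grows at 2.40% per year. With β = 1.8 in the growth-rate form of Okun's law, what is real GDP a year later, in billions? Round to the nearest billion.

Δu = 8.4 - 5.85 = 2.55 points.
Okun's law (growth form): g_Y = g_Y* - β × Δu = 2.40 - 1.8 × (2.55) = 2.4 - 4.59 = -2.19%.
Real GDP in the next year = 3263 × (1 - 2.19/100) = 3263 × 0.9781 ≈ 3192 billion.

€3,192 billion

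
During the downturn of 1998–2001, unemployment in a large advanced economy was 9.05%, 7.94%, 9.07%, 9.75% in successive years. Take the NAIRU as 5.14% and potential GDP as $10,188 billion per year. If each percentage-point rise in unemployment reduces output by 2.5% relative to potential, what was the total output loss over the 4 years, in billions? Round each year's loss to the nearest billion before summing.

Year 1998: gap = -2.5 × (9.05 - 5.14) = -9.775%, loss ≈ 10188 × 9.775/100 ≈ 996.
Year 1999: gap = -2.5 × (7.94 - 5.14) = -7%, loss ≈ 10188 × 7/100 ≈ 713.
Year 2000: gap = -2.5 × (9.07 - 5.14) = -9.825%, loss ≈ 10188 × 9.825/100 ≈ 1001.
Year 2001: gap = -2.5 × (9.75 - 5.14) = -11.525%, loss ≈ 10188 × 11.525/100 ≈ 1174.
Total lost output = 996 + 713 + 1001 + 1174 = 3884 billion.

$3,884 billion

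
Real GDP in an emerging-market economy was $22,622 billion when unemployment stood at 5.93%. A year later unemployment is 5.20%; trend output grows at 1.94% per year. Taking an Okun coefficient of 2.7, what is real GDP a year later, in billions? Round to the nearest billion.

Δu = 5.2 - 5.93 = -0.73 points.
Okun's law (growth form): g_Y = g_Y* - β × Δu = 1.94 - 2.7 × (-0.73) = 1.94 + 1.971 = 3.911%.
Real GDP in the next year = 22622 × (1 + 3.911/100) = 22622 × 1.03911 ≈ 23507 billion.

$23,507 billion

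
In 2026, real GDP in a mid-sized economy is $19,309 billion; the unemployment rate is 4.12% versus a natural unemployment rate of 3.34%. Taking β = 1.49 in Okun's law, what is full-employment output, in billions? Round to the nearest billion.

Unemployment gap = 4.12 - 3.34 = 0.78 points, so output gap = -1.49 × 0.78 = -1.1622%.
Since Y = Y* × (1 + gap/100), Y* = 19309/0.988378 ≈ 19536 billion.

$19,536 billion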